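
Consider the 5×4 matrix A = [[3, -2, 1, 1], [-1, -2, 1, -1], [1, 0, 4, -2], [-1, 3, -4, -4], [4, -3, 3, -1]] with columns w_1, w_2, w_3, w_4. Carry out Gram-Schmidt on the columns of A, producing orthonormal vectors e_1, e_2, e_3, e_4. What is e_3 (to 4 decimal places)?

w_1 = (3, -1, 1, -1, 4); ‖w_1‖ = 5.2915, so e_1 = (0.5669, -0.1890, 0.1890, -0.1890, 0.7559).
e_1·w_2 = 0.5669·(-2) + (-0.1890)·(-2) + 0.1890·0 + (-0.1890)·3 + 0.7559·(-3) = -3.5907.
u_2 = w_2 + 3.5907·e_1 = (0.0357, -2.6786, 0.6786, 2.3214, -0.2857).
‖u_2‖ = 3.6204, so e_2 = (0.0099, -0.7399, 0.1874, 0.6412, -0.0789).
e_1·w_3 = 0.5669·1 + (-0.1890)·1 + 0.1890·4 + (-0.1890)·(-4) + 0.7559·3 = 4.1576; e_2·w_3 = 0.0099·1 + (-0.7399)·1 + 0.1874·4 + 0.6412·(-4) + (-0.0789)·3 = -2.7819.
u_3 = w_3 − 4.1576·e_1 + 2.7819·e_2 = (-1.3297, -0.2725, 3.7357, -1.4305, -0.3624).
‖u_3‖ = 4.2397, so e_3 = (-0.3136, -0.0643, 0.8811, -0.3374, -0.0855).

e_3 = (-0.3136, -0.0643, 0.8811, -0.3374, -0.0855)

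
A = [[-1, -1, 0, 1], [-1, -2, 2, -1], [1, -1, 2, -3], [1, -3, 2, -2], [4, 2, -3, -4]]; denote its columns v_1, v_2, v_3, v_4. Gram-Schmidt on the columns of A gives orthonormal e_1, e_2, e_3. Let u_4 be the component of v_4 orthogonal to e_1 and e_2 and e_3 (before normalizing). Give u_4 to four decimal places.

u_4 = (-0.4317, -1.0797, -0.2649, 0.6379, -0.4711)

v_1 = (-1, -1, 1, 1, 4); ‖v_1‖ = 4.4721, so e_1 = (-0.2236, -0.2236, 0.2236, 0.2236, 0.8944).
e_1·v_2 = (-0.2236)·(-1) + (-0.2236)·(-2) + 0.2236·(-1) + 0.2236·(-3) + 0.8944·2 = 1.5652.
u_2 = v_2 − 1.5652·e_1 = (-0.6500, -1.6500, -1.3500, -3.3500, 0.6000).
‖u_2‖ = 4.0682, so e_2 = (-0.1598, -0.4056, -0.3318, -0.8235, 0.1475).
e_1·v_3 = (-0.2236)·0 + (-0.2236)·2 + 0.2236·2 + 0.2236·2 + 0.8944·(-3) = -2.2361; e_2·v_3 = (-0.1598)·0 + (-0.4056)·2 + (-0.3318)·2 + (-0.8235)·2 + 0.1475·(-3) = -3.5643.
u_3 = v_3 + 2.2361·e_1 + 3.5643·e_2 = (-1.0695, 0.0544, 1.3172, -0.4350, -0.4743).
‖u_3‖ = 1.8155, so e_3 = (-0.5891, 0.0300, 0.7255, -0.2396, -0.2613).
e_1·v_4 = (-0.2236)·1 + (-0.2236)·(-1) + 0.2236·(-3) + 0.2236·(-2) + 0.8944·(-4) = -4.6957; e_2·v_4 = (-0.1598)·1 + (-0.4056)·(-1) + (-0.3318)·(-3) + (-0.8235)·(-2) + 0.1475·(-4) = 2.2983; e_3·v_4 = (-0.5891)·1 + 0.0300·(-1) + 0.7255·(-3) + (-0.2396)·(-2) + (-0.2613)·(-4) = -1.2714.
u_4 = v_4 + 4.6957·e_1 − 2.2983·e_2 + 1.2714·e_3 = (-0.4317, -1.0797, -0.2649, 0.6379, -0.4711).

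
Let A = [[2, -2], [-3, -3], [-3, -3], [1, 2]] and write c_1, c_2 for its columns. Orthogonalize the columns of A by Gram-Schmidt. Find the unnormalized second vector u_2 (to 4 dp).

c_1 = (2, -3, -3, 1); ‖c_1‖ = 4.7958, so e_1 = (0.4170, -0.6255, -0.6255, 0.2085).
e_1·c_2 = 0.4170·(-2) + (-0.6255)·(-3) + (-0.6255)·(-3) + 0.2085·2 = 3.3362.
u_2 = c_2 − 3.3362·e_1 = (-3.3913, -0.9130, -0.9130, 1.3043).

u_2 = (-3.3913, -0.9130, -0.9130, 1.3043)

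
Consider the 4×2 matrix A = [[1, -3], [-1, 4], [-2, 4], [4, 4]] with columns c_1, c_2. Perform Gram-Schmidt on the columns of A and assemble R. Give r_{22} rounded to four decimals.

e_1 = c_1/‖c_1‖ = (1, -1, -2, 4)/4.6904 = (0.2132, -0.2132, -0.4264, 0.8528).
r_{12} = e_1·c_2 = 0.2132.
u_2 = c_2 − 0.2132·e_1 = (-3.0455, 4.0455, 4.0909, 3.8182).
r_{22} = ‖u_2‖ = 7.5468.

r_{22} = 7.5468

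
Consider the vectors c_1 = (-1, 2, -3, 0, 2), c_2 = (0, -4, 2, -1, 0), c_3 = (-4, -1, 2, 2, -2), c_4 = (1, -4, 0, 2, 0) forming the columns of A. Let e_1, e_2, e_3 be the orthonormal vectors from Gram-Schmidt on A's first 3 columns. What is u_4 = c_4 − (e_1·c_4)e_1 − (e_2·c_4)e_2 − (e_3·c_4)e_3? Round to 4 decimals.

e_1 = c_1/‖c_1‖ = (-1, 2, -3, 0, 2)/4.2426 = (-0.2357, 0.4714, -0.7071, 0.0000, 0.4714).
r_{12} = e_1·c_2 = -3.2998.
u_2 = c_2 + 3.2998·e_1 = (-0.7778, -2.4444, -0.3333, -1.0000, 1.5556).
‖u_2‖ = 3.1798, so e_2 = (-0.2446, -0.7687, -0.1048, -0.3145, 0.4892).
r_{13} = e_1·c_3 = -1.8856; r_{23} = e_2·c_3 = -0.0699.
u_3 = c_3 + 1.8856·e_1 + 0.0699·e_2 = (-4.4615, -0.1648, 0.6593, 1.9780, -1.0769).
‖u_3‖ = 5.0438, so e_3 = (-0.8846, -0.0327, 0.1307, 0.3922, -0.2135).
r_{14} = e_1·c_4 = -2.1213; r_{24} = e_2·c_4 = 2.2014; r_{34} = e_3·c_4 = 0.0305.
u_4 = c_4 + 2.1213·e_1 − 2.2014·e_2 − 0.0305·e_3 = (1.0654, -1.3067, -1.2732, 2.6803, -0.0704).

u_4 = (1.0654, -1.3067, -1.2732, 2.6803, -0.0704)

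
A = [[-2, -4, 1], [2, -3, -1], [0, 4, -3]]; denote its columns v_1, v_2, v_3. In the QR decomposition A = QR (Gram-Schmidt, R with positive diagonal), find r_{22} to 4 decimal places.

r_{22} = 6.3640

e_1 = v_1/‖v_1‖ = (-2, 2, 0)/2.8284 = (-0.7071, 0.7071, 0.0000).
r_{12} = e_1·v_2 = 0.7071.
u_2 = v_2 − 0.7071·e_1 = (-3.5000, -3.5000, 4.0000).
r_{22} = ‖u_2‖ = 6.3640.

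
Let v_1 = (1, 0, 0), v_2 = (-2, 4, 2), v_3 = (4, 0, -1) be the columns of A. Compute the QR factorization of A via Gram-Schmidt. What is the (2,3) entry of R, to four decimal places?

v_1 = (1, 0, 0); ‖v_1‖ = 1.0000, so q_1 = (1.0000, 0.0000, 0.0000).
q_1·v_2 = 1.0000·(-2) + 0.0000·4 + 0.0000·2 = -2.0000.
u_2 = v_2 + 2.0000·q_1 = (0.0000, 4.0000, 2.0000).
‖u_2‖ = 4.4721, so q_2 = (0.0000, 0.8944, 0.4472).
r_{23} = q_2·v_3 = -0.4472.

r_{23} = -0.4472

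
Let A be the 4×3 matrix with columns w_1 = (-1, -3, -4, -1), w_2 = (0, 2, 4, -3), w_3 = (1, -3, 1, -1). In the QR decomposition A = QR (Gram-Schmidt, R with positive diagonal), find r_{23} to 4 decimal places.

w_1 = (-1, -3, -4, -1); ‖w_1‖ = 5.1962, so q_1 = (-0.1925, -0.5774, -0.7698, -0.1925).
q_1·w_2 = (-0.1925)·0 + (-0.5774)·2 + (-0.7698)·4 + (-0.1925)·(-3) = -3.6566.
u_2 = w_2 + 3.6566·q_1 = (-0.7037, -0.1111, 1.1852, -3.7037).
‖u_2‖ = 3.9534, so q_2 = (-0.1780, -0.0281, 0.2998, -0.9368).
r_{23} = q_2·w_3 = 1.1429.

r_{23} = 1.1429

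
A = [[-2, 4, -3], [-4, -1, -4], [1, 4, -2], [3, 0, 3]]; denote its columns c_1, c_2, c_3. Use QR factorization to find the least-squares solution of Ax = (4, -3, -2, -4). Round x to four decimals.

q_1 = c_1/‖c_1‖ = (-2, -4, 1, 3)/5.4772 = (-0.3651, -0.7303, 0.1826, 0.5477).
r_{12} = q_1·c_2 = 0.0000.
u_2 = c_2 + 0.0000·q_1 = (4.0000, -1.0000, 4.0000, 0.0000).
‖u_2‖ = 5.7446, so q_2 = (0.6963, -0.1741, 0.6963, 0.0000).
r_{13} = q_1·c_3 = 5.2947; r_{23} = q_2·c_3 = -2.7852.
u_3 = c_3 − 5.2947·q_1 + 2.7852·q_2 = (0.8727, -0.6182, -1.0273, 0.1000).
‖u_3‖ = 1.4863, so q_3 = (0.5872, -0.4159, -0.6912, 0.0673).
Qᵀb = (-1.8257, 1.9149, 4.7097).
Back-substitute: x_3 = 4.7097/1.4863 = 3.1687.
x_2 = (1.9149 + 2.7852·3.1687)/5.7446 = 1.8697.
x_1 = (-1.8257 + 0.0000·1.8697 − 5.2947·3.1687)/5.4772 = -3.3964.

x = (-3.3964, 1.8697, 3.1687)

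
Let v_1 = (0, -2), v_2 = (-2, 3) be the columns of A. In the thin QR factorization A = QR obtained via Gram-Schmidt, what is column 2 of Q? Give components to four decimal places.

e_2 = (-1.0000, 0.0000)

v_1 = (0, -2); ‖v_1‖ = 2.0000, so e_1 = (0.0000, -1.0000).
e_1·v_2 = 0.0000·(-2) + (-1.0000)·3 = -3.0000.
u_2 = v_2 + 3.0000·e_1 = (-2.0000, 0.0000).
‖u_2‖ = 2.0000, so e_2 = (-1.0000, 0.0000).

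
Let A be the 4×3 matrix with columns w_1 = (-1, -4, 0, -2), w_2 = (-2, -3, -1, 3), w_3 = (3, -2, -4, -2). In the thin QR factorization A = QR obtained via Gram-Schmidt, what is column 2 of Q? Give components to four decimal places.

w_1 = (-1, -4, 0, -2); ‖w_1‖ = 4.5826, so q_1 = (-0.2182, -0.8729, 0.0000, -0.4364).
q_1·w_2 = (-0.2182)·(-2) + (-0.8729)·(-3) + 0.0000·(-1) + (-0.4364)·3 = 1.7457.
u_2 = w_2 − 1.7457·q_1 = (-1.6190, -1.4762, -1.0000, 3.7619).
‖u_2‖ = 4.4668, so q_2 = (-0.3625, -0.3305, -0.2239, 0.8422).

q_2 = (-0.3625, -0.3305, -0.2239, 0.8422)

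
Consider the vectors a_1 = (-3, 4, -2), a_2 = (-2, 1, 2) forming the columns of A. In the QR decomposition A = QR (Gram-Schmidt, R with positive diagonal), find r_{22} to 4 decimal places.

q_1 = a_1/‖a_1‖ = (-3, 4, -2)/5.3852 = (-0.5571, 0.7428, -0.3714).
r_{12} = q_1·a_2 = 1.1142.
u_2 = a_2 − 1.1142·q_1 = (-1.3793, 0.1724, 2.4138).
r_{22} = ‖u_2‖ = 2.7854.

r_{22} = 2.7854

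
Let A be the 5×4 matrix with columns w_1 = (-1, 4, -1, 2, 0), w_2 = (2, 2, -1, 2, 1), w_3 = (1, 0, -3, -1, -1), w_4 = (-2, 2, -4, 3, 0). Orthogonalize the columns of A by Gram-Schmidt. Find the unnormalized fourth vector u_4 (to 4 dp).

u_4 = (-1.3409, -1.6364, -1.3409, 1.9318, 0.7500)

e_1 = w_1/‖w_1‖ = (-1, 4, -1, 2, 0)/4.6904 = (-0.2132, 0.8528, -0.2132, 0.4264, 0.0000).
r_{12} = e_1·w_2 = 2.3452.
u_2 = w_2 − 2.3452·e_1 = (2.5000, 0.0000, -0.5000, 1.0000, 1.0000).
‖u_2‖ = 2.9155, so e_2 = (0.8575, 0.0000, -0.1715, 0.3430, 0.3430).
r_{13} = e_1·w_3 = 0.0000; r_{23} = e_2·w_3 = 0.6860.
u_3 = w_3 + 0.0000·e_1 − 0.6860·e_2 = (0.4118, 0.0000, -2.8824, -1.2353, -1.2353).
‖u_3‖ = 3.3955, so e_3 = (0.1213, 0.0000, -0.8489, -0.3638, -0.3638).
r_{14} = e_1·w_4 = 4.2640; r_{24} = e_2·w_4 = 0.0000; r_{34} = e_3·w_4 = 2.0616.
u_4 = w_4 − 4.2640·e_1 − 0.0000·e_2 − 2.0616·e_3 = (-1.3409, -1.6364, -1.3409, 1.9318, 0.7500).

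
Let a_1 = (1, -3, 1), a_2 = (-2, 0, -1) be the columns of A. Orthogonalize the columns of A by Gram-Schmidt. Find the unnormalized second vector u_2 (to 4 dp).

u_2 = (-1.7273, -0.8182, -0.7273)

a_1 = (1, -3, 1); ‖a_1‖ = 3.3166, so e_1 = (0.3015, -0.9045, 0.3015).
e_1·a_2 = 0.3015·(-2) + (-0.9045)·0 + 0.3015·(-1) = -0.9045.
u_2 = a_2 + 0.9045·e_1 = (-1.7273, -0.8182, -0.7273).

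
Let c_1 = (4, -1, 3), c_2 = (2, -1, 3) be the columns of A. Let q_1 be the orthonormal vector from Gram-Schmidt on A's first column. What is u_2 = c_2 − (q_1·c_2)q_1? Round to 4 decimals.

u_2 = (-0.7692, -0.3077, 0.9231)

c_1 = (4, -1, 3); ‖c_1‖ = 5.0990, so q_1 = (0.7845, -0.1961, 0.5883).
q_1·c_2 = 0.7845·2 + (-0.1961)·(-1) + 0.5883·3 = 3.5301.
u_2 = c_2 − 3.5301·q_1 = (-0.7692, -0.3077, 0.9231).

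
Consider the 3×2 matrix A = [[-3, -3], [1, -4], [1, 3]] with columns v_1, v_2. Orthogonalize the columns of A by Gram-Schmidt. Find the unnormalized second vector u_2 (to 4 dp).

v_1 = (-3, 1, 1); ‖v_1‖ = 3.3166, so e_1 = (-0.9045, 0.3015, 0.3015).
e_1·v_2 = (-0.9045)·(-3) + 0.3015·(-4) + 0.3015·3 = 2.4121.
u_2 = v_2 − 2.4121·e_1 = (-0.8182, -4.7273, 2.2727).

u_2 = (-0.8182, -4.7273, 2.2727)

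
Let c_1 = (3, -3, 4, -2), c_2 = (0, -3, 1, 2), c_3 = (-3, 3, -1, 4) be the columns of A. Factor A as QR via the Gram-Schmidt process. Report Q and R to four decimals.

e_1 = c_1/‖c_1‖ = (3, -3, 4, -2)/6.1644 = (0.4867, -0.4867, 0.6489, -0.3244).
r_{12} = e_1·c_2 = 1.4600.
u_2 = c_2 − 1.4600·e_1 = (-0.7105, -2.2895, 0.0526, 2.4737).
‖u_2‖ = 3.4451, so e_2 = (-0.2062, -0.6646, 0.0153, 0.7180).
r_{13} = e_1·c_3 = -4.8666; r_{23} = e_2·c_3 = 1.4819.
u_3 = c_3 + 4.8666·e_1 − 1.4819·e_2 = (-0.3259, 1.6164, 2.1353, 1.3570).
‖u_3‖ = 3.0199, so e_3 = (-0.1079, 0.5353, 0.7071, 0.4493).

Q = [[0.4867, -0.2062, -0.1079], [-0.4867, -0.6646, 0.5353], [0.6489, 0.0153, 0.7071], [-0.3244, 0.7180, 0.4493]], R = [[6.1644, 1.4600, -4.8666], [0.0000, 3.4451, 1.4819], [0.0000, 0.0000, 3.0199]]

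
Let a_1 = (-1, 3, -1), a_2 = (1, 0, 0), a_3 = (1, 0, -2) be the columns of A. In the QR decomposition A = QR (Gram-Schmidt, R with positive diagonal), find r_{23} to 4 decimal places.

r_{23} = 1.1442

q_1 = a_1/‖a_1‖ = (-1, 3, -1)/3.3166 = (-0.3015, 0.9045, -0.3015).
r_{12} = q_1·a_2 = -0.3015.
u_2 = a_2 + 0.3015·q_1 = (0.9091, 0.2727, -0.0909).
‖u_2‖ = 0.9535, so q_2 = (0.9535, 0.2860, -0.0953).
r_{23} = q_2·a_3 = 1.1442.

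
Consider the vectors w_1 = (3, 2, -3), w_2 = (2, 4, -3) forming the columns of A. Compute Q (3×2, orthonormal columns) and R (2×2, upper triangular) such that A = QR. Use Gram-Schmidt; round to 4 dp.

w_1 = (3, 2, -3); ‖w_1‖ = 4.6904, so q_1 = (0.6396, 0.4264, -0.6396).
q_1·w_2 = 0.6396·2 + 0.4264·4 + (-0.6396)·(-3) = 4.9036.
u_2 = w_2 − 4.9036·q_1 = (-1.1364, 1.9091, 0.1364).
‖u_2‖ = 2.2259, so q_2 = (-0.5105, 0.8577, 0.0613).

Q = [[0.6396, -0.5105], [0.4264, 0.8577], [-0.6396, 0.0613]], R = [[4.6904, 4.9036], [0.0000, 2.2259]]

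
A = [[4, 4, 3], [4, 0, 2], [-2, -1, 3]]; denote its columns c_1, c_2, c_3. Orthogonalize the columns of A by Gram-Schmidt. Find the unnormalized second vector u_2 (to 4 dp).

u_2 = (2.0000, -2.0000, 0.0000)

c_1 = (4, 4, -2); ‖c_1‖ = 6.0000, so q_1 = (0.6667, 0.6667, -0.3333).
q_1·c_2 = 0.6667·4 + 0.6667·0 + (-0.3333)·(-1) = 3.0000.
u_2 = c_2 − 3.0000·q_1 = (2.0000, -2.0000, 0.0000).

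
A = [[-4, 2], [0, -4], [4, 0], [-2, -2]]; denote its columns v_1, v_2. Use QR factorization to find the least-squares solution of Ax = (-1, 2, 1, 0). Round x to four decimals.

x = (0.1792, -0.3868)

v_1 = (-4, 0, 4, -2); ‖v_1‖ = 6.0000, so e_1 = (-0.6667, 0.0000, 0.6667, -0.3333).
e_1·v_2 = (-0.6667)·2 + 0.0000·(-4) + 0.6667·0 + (-0.3333)·(-2) = -0.6667.
u_2 = v_2 + 0.6667·e_1 = (1.5556, -4.0000, 0.4444, -2.2222).
‖u_2‖ = 4.8534, so e_2 = (0.3205, -0.8242, 0.0916, -0.4579).
Qᵀb = (1.3333, -1.8773).
Back-substitute: x_2 = -1.8773/4.8534 = -0.3868.
x_1 = (1.3333 + 0.6667·(-0.3868))/6.0000 = 0.1792.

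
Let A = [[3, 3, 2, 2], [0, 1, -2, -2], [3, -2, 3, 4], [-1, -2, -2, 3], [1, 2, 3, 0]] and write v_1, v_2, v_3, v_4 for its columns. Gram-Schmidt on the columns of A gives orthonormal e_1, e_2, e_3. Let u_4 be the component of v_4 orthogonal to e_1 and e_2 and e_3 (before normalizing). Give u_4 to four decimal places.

u_4 = (1.2468, -1.2653, -0.6257, 2.4427, 0.5794)

v_1 = (3, 0, 3, -1, 1); ‖v_1‖ = 4.4721, so e_1 = (0.6708, 0.0000, 0.6708, -0.2236, 0.2236).
e_1·v_2 = 0.6708·3 + 0.0000·1 + 0.6708·(-2) + (-0.2236)·(-2) + 0.2236·2 = 1.5652.
u_2 = v_2 − 1.5652·e_1 = (1.9500, 1.0000, -3.0500, -1.6500, 1.6500).
‖u_2‖ = 4.4215, so e_2 = (0.4410, 0.2262, -0.6898, -0.3732, 0.3732).
e_1·v_3 = 0.6708·2 + 0.0000·(-2) + 0.6708·3 + (-0.2236)·(-2) + 0.2236·3 = 4.4721; e_2·v_3 = 0.4410·2 + 0.2262·(-2) + (-0.6898)·3 + (-0.3732)·(-2) + 0.3732·3 = 0.2262.
u_3 = v_3 − 4.4721·e_1 − 0.2262·e_2 = (-1.0997, -2.0512, 0.1560, -0.9156, 1.9156).
‖u_3‖ = 3.1542, so e_3 = (-0.3487, -0.6503, 0.0495, -0.2903, 0.6073).
e_1·v_4 = 0.6708·2 + 0.0000·(-2) + 0.6708·4 + (-0.2236)·3 + 0.2236·0 = 3.3541; e_2·v_4 = 0.4410·2 + 0.2262·(-2) + (-0.6898)·4 + (-0.3732)·3 + 0.3732·0 = -3.4490; e_3·v_4 = (-0.3487)·2 + (-0.6503)·(-2) + 0.0495·4 + (-0.2903)·3 + 0.6073·0 = -0.0697.
u_4 = v_4 − 3.3541·e_1 + 3.4490·e_2 + 0.0697·e_3 = (1.2468, -1.2653, -0.6257, 2.4427, 0.5794).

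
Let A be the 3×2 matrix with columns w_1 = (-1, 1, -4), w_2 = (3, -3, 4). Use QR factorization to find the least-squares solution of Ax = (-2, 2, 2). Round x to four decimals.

x = (-1.7500, -1.2500)

q_1 = w_1/‖w_1‖ = (-1, 1, -4)/4.2426 = (-0.2357, 0.2357, -0.9428).
r_{12} = q_1·w_2 = -5.1854.
u_2 = w_2 + 5.1854·q_1 = (1.7778, -1.7778, -0.8889).
‖u_2‖ = 2.6667, so q_2 = (0.6667, -0.6667, -0.3333).
Qᵀb = (-0.9428, -3.3333).
Back-substitute: x_2 = -3.3333/2.6667 = -1.2500.
x_1 = (-0.9428 + 5.1854·(-1.2500))/4.2426 = -1.7500.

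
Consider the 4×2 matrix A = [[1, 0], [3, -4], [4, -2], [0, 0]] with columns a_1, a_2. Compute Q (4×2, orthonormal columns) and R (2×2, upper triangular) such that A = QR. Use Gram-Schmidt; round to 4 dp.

a_1 = (1, 3, 4, 0); ‖a_1‖ = 5.0990, so q_1 = (0.1961, 0.5883, 0.7845, 0.0000).
q_1·a_2 = 0.1961·0 + 0.5883·(-4) + 0.7845·(-2) + 0.0000·0 = -3.9223.
u_2 = a_2 + 3.9223·q_1 = (0.7692, -1.6923, 1.0769, 0.0000).
‖u_2‖ = 2.1483, so q_2 = (0.3581, -0.7877, 0.5013, 0.0000).

Q = [[0.1961, 0.3581], [0.5883, -0.7877], [0.7845, 0.5013], [0.0000, 0.0000]], R = [[5.0990, -3.9223], [0.0000, 2.1483]]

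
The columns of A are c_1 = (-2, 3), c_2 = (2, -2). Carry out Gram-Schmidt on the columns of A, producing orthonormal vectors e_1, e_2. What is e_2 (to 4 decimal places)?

e_1 = c_1/‖c_1‖ = (-2, 3)/3.6056 = (-0.5547, 0.8321).
r_{12} = e_1·c_2 = -2.7735.
u_2 = c_2 + 2.7735·e_1 = (0.4615, 0.3077).
‖u_2‖ = 0.5547, so e_2 = (0.8321, 0.5547).

e_2 = (0.8321, 0.5547)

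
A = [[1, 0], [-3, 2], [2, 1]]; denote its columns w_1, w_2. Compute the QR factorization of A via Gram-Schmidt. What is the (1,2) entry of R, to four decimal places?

r_{12} = -1.0690

e_1 = w_1/‖w_1‖ = (1, -3, 2)/3.7417 = (0.2673, -0.8018, 0.5345).
r_{12} = e_1·w_2 = -1.0690.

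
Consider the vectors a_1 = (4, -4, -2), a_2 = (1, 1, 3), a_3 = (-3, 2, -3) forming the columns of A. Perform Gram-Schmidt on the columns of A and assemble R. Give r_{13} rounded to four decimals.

a_1 = (4, -4, -2); ‖a_1‖ = 6.0000, so e_1 = (0.6667, -0.6667, -0.3333).
r_{13} = e_1·a_3 = -2.3333.

r_{13} = -2.3333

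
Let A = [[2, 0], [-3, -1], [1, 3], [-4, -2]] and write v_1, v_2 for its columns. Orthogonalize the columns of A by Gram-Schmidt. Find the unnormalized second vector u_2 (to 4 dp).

v_1 = (2, -3, 1, -4); ‖v_1‖ = 5.4772, so e_1 = (0.3651, -0.5477, 0.1826, -0.7303).
e_1·v_2 = 0.3651·0 + (-0.5477)·(-1) + 0.1826·3 + (-0.7303)·(-2) = 2.5560.
u_2 = v_2 − 2.5560·e_1 = (-0.9333, 0.4000, 2.5333, -0.1333).

u_2 = (-0.9333, 0.4000, 2.5333, -0.1333)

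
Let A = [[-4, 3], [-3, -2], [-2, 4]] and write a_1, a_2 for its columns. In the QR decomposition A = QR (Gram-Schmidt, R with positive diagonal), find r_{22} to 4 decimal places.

r_{22} = 4.7161

e_1 = a_1/‖a_1‖ = (-4, -3, -2)/5.3852 = (-0.7428, -0.5571, -0.3714).
r_{12} = e_1·a_2 = -2.5997.
u_2 = a_2 + 2.5997·e_1 = (1.0690, -3.4483, 3.0345).
r_{22} = ‖u_2‖ = 4.7161.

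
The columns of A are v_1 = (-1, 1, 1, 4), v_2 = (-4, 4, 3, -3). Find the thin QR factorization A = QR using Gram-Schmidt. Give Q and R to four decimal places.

v_1 = (-1, 1, 1, 4); ‖v_1‖ = 4.3589, so e_1 = (-0.2294, 0.2294, 0.2294, 0.9177).
e_1·v_2 = (-0.2294)·(-4) + 0.2294·4 + 0.2294·3 + 0.9177·(-3) = -0.2294.
u_2 = v_2 + 0.2294·e_1 = (-4.0526, 4.0526, 3.0526, -2.7895).
‖u_2‖ = 7.0673, so e_2 = (-0.5734, 0.5734, 0.4319, -0.3947).

Q = [[-0.2294, -0.5734], [0.2294, 0.5734], [0.2294, 0.4319], [0.9177, -0.3947]], R = [[4.3589, -0.2294], [0.0000, 7.0673]]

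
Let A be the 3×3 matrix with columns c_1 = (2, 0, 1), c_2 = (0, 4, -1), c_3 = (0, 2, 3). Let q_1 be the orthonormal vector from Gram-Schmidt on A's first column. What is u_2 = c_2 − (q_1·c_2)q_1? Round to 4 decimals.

c_1 = (2, 0, 1); ‖c_1‖ = 2.2361, so q_1 = (0.8944, 0.0000, 0.4472).
q_1·c_2 = 0.8944·0 + 0.0000·4 + 0.4472·(-1) = -0.4472.
u_2 = c_2 + 0.4472·q_1 = (0.4000, 4.0000, -0.8000).

u_2 = (0.4000, 4.0000, -0.8000)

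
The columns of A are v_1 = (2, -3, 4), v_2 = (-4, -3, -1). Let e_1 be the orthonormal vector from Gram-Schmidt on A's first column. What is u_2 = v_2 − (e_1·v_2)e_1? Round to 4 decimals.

v_1 = (2, -3, 4); ‖v_1‖ = 5.3852, so e_1 = (0.3714, -0.5571, 0.7428).
e_1·v_2 = 0.3714·(-4) + (-0.5571)·(-3) + 0.7428·(-1) = -0.5571.
u_2 = v_2 + 0.5571·e_1 = (-3.7931, -3.3103, -0.5862).

u_2 = (-3.7931, -3.3103, -0.5862)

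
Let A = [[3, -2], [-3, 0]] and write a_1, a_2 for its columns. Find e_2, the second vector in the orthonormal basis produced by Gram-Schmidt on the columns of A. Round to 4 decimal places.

e_2 = (-0.7071, -0.7071)

e_1 = a_1/‖a_1‖ = (3, -3)/4.2426 = (0.7071, -0.7071).
r_{12} = e_1·a_2 = -1.4142.
u_2 = a_2 + 1.4142·e_1 = (-1.0000, -1.0000).
‖u_2‖ = 1.4142, so e_2 = (-0.7071, -0.7071).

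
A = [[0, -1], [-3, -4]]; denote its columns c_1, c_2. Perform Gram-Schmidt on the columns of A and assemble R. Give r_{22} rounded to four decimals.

c_1 = (0, -3); ‖c_1‖ = 3.0000, so e_1 = (0.0000, -1.0000).
e_1·c_2 = 0.0000·(-1) + (-1.0000)·(-4) = 4.0000.
u_2 = c_2 − 4.0000·e_1 = (-1.0000, 0.0000).
r_{22} = ‖u_2‖ = 1.0000.

r_{22} = 1.0000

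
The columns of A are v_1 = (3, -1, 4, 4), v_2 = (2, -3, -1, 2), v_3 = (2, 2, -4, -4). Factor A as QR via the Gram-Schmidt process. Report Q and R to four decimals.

q_1 = v_1/‖v_1‖ = (3, -1, 4, 4)/6.4807 = (0.4629, -0.1543, 0.6172, 0.6172).
r_{12} = q_1·v_2 = 2.0059.
u_2 = v_2 − 2.0059·q_1 = (1.0714, -2.6905, -2.2381, 0.7619).
‖u_2‖ = 3.7385, so q_2 = (0.2866, -0.7197, -0.5987, 0.2038).
r_{13} = q_1·v_3 = -4.3205; r_{23} = q_2·v_3 = 0.7133.
u_3 = v_3 + 4.3205·q_1 − 0.7133·q_2 = (3.7956, 1.8467, -0.9063, -1.4787).
‖u_3‖ = 4.5634, so q_3 = (0.8317, 0.4047, -0.1986, -0.3240).

Q = [[0.4629, 0.2866, 0.8317], [-0.1543, -0.7197, 0.4047], [0.6172, -0.5987, -0.1986], [0.6172, 0.2038, -0.3240]], R = [[6.4807, 2.0059, -4.3205], [0.0000, 3.7385, 0.7133], [0.0000, 0.0000, 4.5634]]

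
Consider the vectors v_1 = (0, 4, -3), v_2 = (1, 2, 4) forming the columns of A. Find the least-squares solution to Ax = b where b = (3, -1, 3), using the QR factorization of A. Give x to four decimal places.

v_1 = (0, 4, -3); ‖v_1‖ = 5.0000, so q_1 = (0.0000, 0.8000, -0.6000).
q_1·v_2 = 0.0000·1 + 0.8000·2 + (-0.6000)·4 = -0.8000.
u_2 = v_2 + 0.8000·q_1 = (1.0000, 2.6400, 3.5200).
‖u_2‖ = 4.5122, so q_2 = (0.2216, 0.5851, 0.7801).
Qᵀb = (-2.6000, 2.4201).
Back-substitute: x_2 = 2.4201/4.5122 = 0.5363.
x_1 = (-2.6000 + 0.8000·0.5363)/5.0000 = -0.4342.

x = (-0.4342, 0.5363)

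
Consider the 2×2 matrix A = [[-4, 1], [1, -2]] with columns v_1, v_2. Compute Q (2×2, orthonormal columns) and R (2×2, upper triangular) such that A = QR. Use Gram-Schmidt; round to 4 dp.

v_1 = (-4, 1); ‖v_1‖ = 4.1231, so q_1 = (-0.9701, 0.2425).
q_1·v_2 = (-0.9701)·1 + 0.2425·(-2) = -1.4552.
u_2 = v_2 + 1.4552·q_1 = (-0.4118, -1.6471).
‖u_2‖ = 1.6977, so q_2 = (-0.2425, -0.9701).

Q = [[-0.9701, -0.2425], [0.2425, -0.9701]], R = [[4.1231, -1.4552], [0.0000, 1.6977]]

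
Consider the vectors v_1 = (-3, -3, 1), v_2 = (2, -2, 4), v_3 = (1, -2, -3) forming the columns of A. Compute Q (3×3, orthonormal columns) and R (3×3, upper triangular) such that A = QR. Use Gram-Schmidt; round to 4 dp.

Q = [[-0.6882, 0.5468, 0.4767], [-0.6882, -0.2844, -0.6674], [0.2294, 0.7875, -0.5721]], R = [[4.3589, 0.9177, 0.0000], [0.0000, 4.8123, -1.2468], [0.0000, 0.0000, 3.5278]]

v_1 = (-3, -3, 1); ‖v_1‖ = 4.3589, so e_1 = (-0.6882, -0.6882, 0.2294).
e_1·v_2 = (-0.6882)·2 + (-0.6882)·(-2) + 0.2294·4 = 0.9177.
u_2 = v_2 − 0.9177·e_1 = (2.6316, -1.3684, 3.7895).
‖u_2‖ = 4.8123, so e_2 = (0.5468, -0.2844, 0.7875).
e_1·v_3 = (-0.6882)·1 + (-0.6882)·(-2) + 0.2294·(-3) = 0.0000; e_2·v_3 = 0.5468·1 + (-0.2844)·(-2) + 0.7875·(-3) = -1.2468.
u_3 = v_3 + 0.0000·e_1 + 1.2468·e_2 = (1.6818, -2.3545, -2.0182).
‖u_3‖ = 3.5278, so e_3 = (0.4767, -0.6674, -0.5721).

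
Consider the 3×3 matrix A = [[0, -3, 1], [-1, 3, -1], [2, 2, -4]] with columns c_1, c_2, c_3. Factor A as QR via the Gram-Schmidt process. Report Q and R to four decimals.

c_1 = (0, -1, 2); ‖c_1‖ = 2.2361, so q_1 = (0.0000, -0.4472, 0.8944).
q_1·c_2 = 0.0000·(-3) + (-0.4472)·3 + 0.8944·2 = 0.4472.
u_2 = c_2 − 0.4472·q_1 = (-3.0000, 3.2000, 1.6000).
‖u_2‖ = 4.6690, so q_2 = (-0.6425, 0.6854, 0.3427).
q_1·c_3 = 0.0000·1 + (-0.4472)·(-1) + 0.8944·(-4) = -3.1305; q_2·c_3 = (-0.6425)·1 + 0.6854·(-1) + 0.3427·(-4) = -2.6986.
u_3 = c_3 + 3.1305·q_1 + 2.6986·q_2 = (-0.7339, -0.5505, -0.2752).
‖u_3‖ = 0.9578, so q_3 = (-0.7663, -0.5747, -0.2873).

Q = [[0.0000, -0.6425, -0.7663], [-0.4472, 0.6854, -0.5747], [0.8944, 0.3427, -0.2873]], R = [[2.2361, 0.4472, -3.1305], [0.0000, 4.6690, -2.6986], [0.0000, 0.0000, 0.9578]]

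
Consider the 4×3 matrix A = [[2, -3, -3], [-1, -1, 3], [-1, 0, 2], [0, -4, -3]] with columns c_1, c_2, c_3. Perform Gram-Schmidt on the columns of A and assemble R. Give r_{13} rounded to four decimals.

c_1 = (2, -1, -1, 0); ‖c_1‖ = 2.4495, so e_1 = (0.8165, -0.4082, -0.4082, 0.0000).
r_{13} = e_1·c_3 = -4.4907.

r_{13} = -4.4907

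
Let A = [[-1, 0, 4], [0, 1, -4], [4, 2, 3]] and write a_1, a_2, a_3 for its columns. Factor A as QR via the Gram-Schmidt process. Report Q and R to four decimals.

Q = [[-0.2425, 0.4234, 0.8729], [0.0000, 0.8997, -0.4364], [0.9701, 0.1059, 0.2182]], R = [[4.1231, 1.9403, 1.9403], [0.0000, 1.1114, -1.5878], [0.0000, 0.0000, 5.8919]]

e_1 = a_1/‖a_1‖ = (-1, 0, 4)/4.1231 = (-0.2425, 0.0000, 0.9701).
r_{12} = e_1·a_2 = 1.9403.
u_2 = a_2 − 1.9403·e_1 = (0.4706, 1.0000, 0.1176).
‖u_2‖ = 1.1114, so e_2 = (0.4234, 0.8997, 0.1059).
r_{13} = e_1·a_3 = 1.9403; r_{23} = e_2·a_3 = -1.5878.
u_3 = a_3 − 1.9403·e_1 + 1.5878·e_2 = (5.1429, -2.5714, 1.2857).
‖u_3‖ = 5.8919, so e_3 = (0.8729, -0.4364, 0.2182).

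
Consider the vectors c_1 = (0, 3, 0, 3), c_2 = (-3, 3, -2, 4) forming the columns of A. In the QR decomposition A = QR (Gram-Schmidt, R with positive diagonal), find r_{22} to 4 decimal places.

r_{22} = 3.6742

c_1 = (0, 3, 0, 3); ‖c_1‖ = 4.2426, so q_1 = (0.0000, 0.7071, 0.0000, 0.7071).
q_1·c_2 = 0.0000·(-3) + 0.7071·3 + 0.0000·(-2) + 0.7071·4 = 4.9497.
u_2 = c_2 − 4.9497·q_1 = (-3.0000, -0.5000, -2.0000, 0.5000).
r_{22} = ‖u_2‖ = 3.6742.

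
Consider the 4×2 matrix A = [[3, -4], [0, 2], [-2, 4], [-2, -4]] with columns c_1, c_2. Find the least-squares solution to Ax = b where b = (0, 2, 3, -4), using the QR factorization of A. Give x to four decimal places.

x = (0.6595, 0.7676)

c_1 = (3, 0, -2, -2); ‖c_1‖ = 4.1231, so e_1 = (0.7276, 0.0000, -0.4851, -0.4851).
e_1·c_2 = 0.7276·(-4) + 0.0000·2 + (-0.4851)·4 + (-0.4851)·(-4) = -2.9104.
u_2 = c_2 + 2.9104·e_1 = (-1.8824, 2.0000, 2.5882, -5.4118).
‖u_2‖ = 6.5977, so e_2 = (-0.2853, 0.3031, 0.3923, -0.8203).
Qᵀb = (0.4851, 5.0642).
Back-substitute: x_2 = 5.0642/6.5977 = 0.7676.
x_1 = (0.4851 + 2.9104·0.7676)/4.1231 = 0.6595.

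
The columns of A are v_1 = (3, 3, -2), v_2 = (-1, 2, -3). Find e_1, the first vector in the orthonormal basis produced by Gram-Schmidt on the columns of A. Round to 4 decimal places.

v_1 = (3, 3, -2); ‖v_1‖ = 4.6904, so e_1 = (0.6396, 0.6396, -0.4264).

e_1 = (0.6396, 0.6396, -0.4264)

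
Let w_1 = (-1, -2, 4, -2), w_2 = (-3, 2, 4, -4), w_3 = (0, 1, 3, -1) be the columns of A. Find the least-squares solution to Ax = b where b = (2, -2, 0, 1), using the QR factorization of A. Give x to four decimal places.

x = (0.4686, -0.6862, 0.3389)

w_1 = (-1, -2, 4, -2); ‖w_1‖ = 5.0000, so q_1 = (-0.2000, -0.4000, 0.8000, -0.4000).
q_1·w_2 = (-0.2000)·(-3) + (-0.4000)·2 + 0.8000·4 + (-0.4000)·(-4) = 4.6000.
u_2 = w_2 − 4.6000·q_1 = (-2.0800, 3.8400, 0.3200, -2.1600).
‖u_2‖ = 4.8826, so q_2 = (-0.4260, 0.7865, 0.0655, -0.4424).
q_1·w_3 = (-0.2000)·0 + (-0.4000)·1 + 0.8000·3 + (-0.4000)·(-1) = 2.4000; q_2·w_3 = (-0.4260)·0 + 0.7865·1 + 0.0655·3 + (-0.4424)·(-1) = 1.4255.
u_3 = w_3 − 2.4000·q_1 − 1.4255·q_2 = (1.0872, 0.8389, 0.9866, 0.5906).
‖u_3‖ = 1.7911, so q_3 = (0.6070, 0.4684, 0.5508, 0.3297).
Qᵀb = (0.0000, -2.8673, 0.6070).
Back-substitute: x_3 = 0.6070/1.7911 = 0.3389.
x_2 = (-2.8673 − 1.4255·0.3389)/4.8826 = -0.6862.
x_1 = (0.0000 − 4.6000·(-0.6862) − 2.4000·0.3389)/5.0000 = 0.4686.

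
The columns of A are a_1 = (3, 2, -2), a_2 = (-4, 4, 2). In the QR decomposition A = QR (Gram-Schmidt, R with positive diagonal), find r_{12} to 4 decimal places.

e_1 = a_1/‖a_1‖ = (3, 2, -2)/4.1231 = (0.7276, 0.4851, -0.4851).
r_{12} = e_1·a_2 = -1.9403.

r_{12} = -1.9403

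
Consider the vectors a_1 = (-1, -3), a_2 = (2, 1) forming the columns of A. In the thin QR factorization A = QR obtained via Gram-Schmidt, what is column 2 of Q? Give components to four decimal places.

a_1 = (-1, -3); ‖a_1‖ = 3.1623, so e_1 = (-0.3162, -0.9487).
e_1·a_2 = (-0.3162)·2 + (-0.9487)·1 = -1.5811.
u_2 = a_2 + 1.5811·e_1 = (1.5000, -0.5000).
‖u_2‖ = 1.5811, so e_2 = (0.9487, -0.3162).

e_2 = (0.9487, -0.3162)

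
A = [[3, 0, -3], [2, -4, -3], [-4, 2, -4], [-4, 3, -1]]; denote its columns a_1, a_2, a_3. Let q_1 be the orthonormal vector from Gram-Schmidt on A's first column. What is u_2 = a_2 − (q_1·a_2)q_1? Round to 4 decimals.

a_1 = (3, 2, -4, -4); ‖a_1‖ = 6.7082, so q_1 = (0.4472, 0.2981, -0.5963, -0.5963).
q_1·a_2 = 0.4472·0 + 0.2981·(-4) + (-0.5963)·2 + (-0.5963)·3 = -4.1740.
u_2 = a_2 + 4.1740·q_1 = (1.8667, -2.7556, -0.4889, 0.5111).

u_2 = (1.8667, -2.7556, -0.4889, 0.5111)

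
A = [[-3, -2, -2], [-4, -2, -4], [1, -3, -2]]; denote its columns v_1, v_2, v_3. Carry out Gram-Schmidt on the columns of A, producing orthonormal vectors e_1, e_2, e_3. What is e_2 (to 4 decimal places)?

v_1 = (-3, -4, 1); ‖v_1‖ = 5.0990, so e_1 = (-0.5883, -0.7845, 0.1961).
e_1·v_2 = (-0.5883)·(-2) + (-0.7845)·(-2) + 0.1961·(-3) = 2.1573.
u_2 = v_2 − 2.1573·e_1 = (-0.7308, -0.3077, -3.4231).
‖u_2‖ = 3.5137, so e_2 = (-0.2080, -0.0876, -0.9742).

e_2 = (-0.2080, -0.0876, -0.9742)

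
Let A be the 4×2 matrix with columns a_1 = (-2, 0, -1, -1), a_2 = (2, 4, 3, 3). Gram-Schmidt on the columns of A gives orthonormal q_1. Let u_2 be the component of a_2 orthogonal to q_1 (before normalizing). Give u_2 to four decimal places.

q_1 = a_1/‖a_1‖ = (-2, 0, -1, -1)/2.4495 = (-0.8165, 0.0000, -0.4082, -0.4082).
r_{12} = q_1·a_2 = -4.0825.
u_2 = a_2 + 4.0825·q_1 = (-1.3333, 4.0000, 1.3333, 1.3333).

u_2 = (-1.3333, 4.0000, 1.3333, 1.3333)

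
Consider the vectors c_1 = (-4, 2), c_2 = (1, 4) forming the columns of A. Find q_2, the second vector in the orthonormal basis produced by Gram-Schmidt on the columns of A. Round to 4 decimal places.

c_1 = (-4, 2); ‖c_1‖ = 4.4721, so q_1 = (-0.8944, 0.4472).
q_1·c_2 = (-0.8944)·1 + 0.4472·4 = 0.8944.
u_2 = c_2 − 0.8944·q_1 = (1.8000, 3.6000).
‖u_2‖ = 4.0249, so q_2 = (0.4472, 0.8944).

q_2 = (0.4472, 0.8944)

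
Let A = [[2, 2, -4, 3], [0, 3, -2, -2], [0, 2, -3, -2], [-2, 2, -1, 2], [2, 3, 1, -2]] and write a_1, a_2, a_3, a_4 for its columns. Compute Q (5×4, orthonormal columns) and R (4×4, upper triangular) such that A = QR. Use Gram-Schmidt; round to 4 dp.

a_1 = (2, 0, 0, -2, 2); ‖a_1‖ = 3.4641, so q_1 = (0.5774, 0.0000, 0.0000, -0.5774, 0.5774).
q_1·a_2 = 0.5774·2 + 0.0000·3 + 0.0000·2 + (-0.5774)·2 + 0.5774·3 = 1.7321.
u_2 = a_2 − 1.7321·q_1 = (1.0000, 3.0000, 2.0000, 3.0000, 2.0000).
‖u_2‖ = 5.1962, so q_2 = (0.1925, 0.5774, 0.3849, 0.5774, 0.3849).
q_1·a_3 = 0.5774·(-4) + 0.0000·(-2) + 0.0000·(-3) + (-0.5774)·(-1) + 0.5774·1 = -1.1547; q_2·a_3 = 0.1925·(-4) + 0.5774·(-2) + 0.3849·(-3) + 0.5774·(-1) + 0.3849·1 = -3.2717.
u_3 = a_3 + 1.1547·q_1 + 3.2717·q_2 = (-2.7037, -0.1111, -1.7407, 0.2222, 2.9259).
‖u_3‖ = 4.3546, so q_3 = (-0.6209, -0.0255, -0.3997, 0.0510, 0.6719).
q_1·a_4 = 0.5774·3 + 0.0000·(-2) + 0.0000·(-2) + (-0.5774)·2 + 0.5774·(-2) = -0.5774; q_2·a_4 = 0.1925·3 + 0.5774·(-2) + 0.3849·(-2) + 0.5774·2 + 0.3849·(-2) = -0.9623; q_3·a_4 = (-0.6209)·3 + (-0.0255)·(-2) + (-0.3997)·(-2) + 0.0510·2 + 0.6719·(-2) = -2.2539.
u_4 = a_4 + 0.5774·q_1 + 0.9623·q_2 + 2.2539·q_3 = (2.1191, -1.5020, -2.5306, 2.3372, 0.2181).
‖u_4‖ = 4.3198, so q_4 = (0.4906, -0.3477, -0.5858, 0.5411, 0.0505).

Q = [[0.5774, 0.1925, -0.6209, 0.4906], [0.0000, 0.5774, -0.0255, -0.3477], [0.0000, 0.3849, -0.3997, -0.5858], [-0.5774, 0.5774, 0.0510, 0.5411], [0.5774, 0.3849, 0.6719, 0.0505]], R = [[3.4641, 1.7321, -1.1547, -0.5774], [0.0000, 5.1962, -3.2717, -0.9623], [0.0000, 0.0000, 4.3546, -2.2539], [0.0000, 0.0000, 0.0000, 4.3198]]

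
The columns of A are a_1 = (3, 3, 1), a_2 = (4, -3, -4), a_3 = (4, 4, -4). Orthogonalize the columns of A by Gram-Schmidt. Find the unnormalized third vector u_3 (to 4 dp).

a_1 = (3, 3, 1); ‖a_1‖ = 4.3589, so e_1 = (0.6882, 0.6882, 0.2294).
e_1·a_2 = 0.6882·4 + 0.6882·(-3) + 0.2294·(-4) = -0.2294.
u_2 = a_2 + 0.2294·e_1 = (4.1579, -2.8421, -3.9474).
‖u_2‖ = 6.3990, so e_2 = (0.6498, -0.4441, -0.6169).
e_1·a_3 = 0.6882·4 + 0.6882·4 + 0.2294·(-4) = 4.5883; e_2·a_3 = 0.6498·4 + (-0.4441)·4 + (-0.6169)·(-4) = 3.2900.
u_3 = a_3 − 4.5883·e_1 − 3.2900·e_2 = (-1.2956, 2.3033, -3.0231).

u_3 = (-1.2956, 2.3033, -3.0231)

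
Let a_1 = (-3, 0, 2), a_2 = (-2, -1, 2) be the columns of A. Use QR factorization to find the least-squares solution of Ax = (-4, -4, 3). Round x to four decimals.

q_1 = a_1/‖a_1‖ = (-3, 0, 2)/3.6056 = (-0.8321, 0.0000, 0.5547).
r_{12} = q_1·a_2 = 2.7735.
u_2 = a_2 − 2.7735·q_1 = (0.3077, -1.0000, 0.4615).
‖u_2‖ = 1.1435, so q_2 = (0.2691, -0.8745, 0.4036).
Qᵀb = (4.9923, 3.6324).
Back-substitute: x_2 = 3.6324/1.1435 = 3.1765.
x_1 = (4.9923 − 2.7735·3.1765)/3.6056 = -1.0588.

x = (-1.0588, 3.1765)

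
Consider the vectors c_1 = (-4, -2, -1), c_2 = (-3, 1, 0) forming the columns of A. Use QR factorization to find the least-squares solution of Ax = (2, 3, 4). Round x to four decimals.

q_1 = c_1/‖c_1‖ = (-4, -2, -1)/4.5826 = (-0.8729, -0.4364, -0.2182).
r_{12} = q_1·c_2 = 2.1822.
u_2 = c_2 − 2.1822·q_1 = (-1.0952, 1.9524, 0.4762).
‖u_2‖ = 2.2887, so q_2 = (-0.4785, 0.8531, 0.2081).
Qᵀb = (-3.9279, 2.4343).
Back-substitute: x_2 = 2.4343/2.2887 = 1.0636.
x_1 = (-3.9279 − 2.1822·1.0636)/4.5826 = -1.3636.

x = (-1.3636, 1.0636)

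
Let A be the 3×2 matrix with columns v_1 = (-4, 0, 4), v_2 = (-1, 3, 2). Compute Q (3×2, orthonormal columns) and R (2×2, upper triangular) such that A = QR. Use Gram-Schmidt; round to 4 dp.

e_1 = v_1/‖v_1‖ = (-4, 0, 4)/5.6569 = (-0.7071, 0.0000, 0.7071).
r_{12} = e_1·v_2 = 2.1213.
u_2 = v_2 − 2.1213·e_1 = (0.5000, 3.0000, 0.5000).
‖u_2‖ = 3.0822, so e_2 = (0.1622, 0.9733, 0.1622).

Q = [[-0.7071, 0.1622], [0.0000, 0.9733], [0.7071, 0.1622]], R = [[5.6569, 2.1213], [0.0000, 3.0822]]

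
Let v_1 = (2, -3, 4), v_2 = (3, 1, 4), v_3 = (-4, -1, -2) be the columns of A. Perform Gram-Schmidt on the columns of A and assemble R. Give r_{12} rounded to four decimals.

r_{12} = 3.5282

v_1 = (2, -3, 4); ‖v_1‖ = 5.3852, so q_1 = (0.3714, -0.5571, 0.7428).
r_{12} = q_1·v_2 = 3.5282.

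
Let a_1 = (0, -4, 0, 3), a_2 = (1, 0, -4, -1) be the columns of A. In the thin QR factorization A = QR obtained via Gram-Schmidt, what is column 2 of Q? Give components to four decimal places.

e_2 = (0.2381, -0.1143, -0.9524, -0.1524)

a_1 = (0, -4, 0, 3); ‖a_1‖ = 5.0000, so e_1 = (0.0000, -0.8000, 0.0000, 0.6000).
e_1·a_2 = 0.0000·1 + (-0.8000)·0 + 0.0000·(-4) + 0.6000·(-1) = -0.6000.
u_2 = a_2 + 0.6000·e_1 = (1.0000, -0.4800, -4.0000, -0.6400).
‖u_2‖ = 4.2000, so e_2 = (0.2381, -0.1143, -0.9524, -0.1524).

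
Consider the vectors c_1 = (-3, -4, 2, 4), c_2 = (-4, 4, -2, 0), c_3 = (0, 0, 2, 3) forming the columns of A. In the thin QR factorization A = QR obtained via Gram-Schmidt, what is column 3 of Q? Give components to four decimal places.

c_1 = (-3, -4, 2, 4); ‖c_1‖ = 6.7082, so q_1 = (-0.4472, -0.5963, 0.2981, 0.5963).
q_1·c_2 = (-0.4472)·(-4) + (-0.5963)·4 + 0.2981·(-2) + 0.5963·0 = -1.1926.
u_2 = c_2 + 1.1926·q_1 = (-4.5333, 3.2889, -1.6444, 0.7111).
‖u_2‖ = 5.8803, so q_2 = (-0.7709, 0.5593, -0.2797, 0.1209).
q_1·c_3 = (-0.4472)·0 + (-0.5963)·0 + 0.2981·2 + 0.5963·3 = 2.3851; q_2·c_3 = (-0.7709)·0 + 0.5593·0 + (-0.2797)·2 + 0.1209·3 = -0.1965.
u_3 = c_3 − 2.3851·q_1 + 0.1965·q_2 = (0.9152, 1.5321, 1.2339, 1.6015).
‖u_3‖ = 2.6968, so q_3 = (0.3394, 0.5681, 0.4576, 0.5939).

q_3 = (0.3394, 0.5681, 0.4576, 0.5939)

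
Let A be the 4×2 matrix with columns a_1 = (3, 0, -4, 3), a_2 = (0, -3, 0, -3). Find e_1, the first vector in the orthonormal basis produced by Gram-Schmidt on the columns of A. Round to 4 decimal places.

e_1 = (0.5145, 0.0000, -0.6860, 0.5145)

e_1 = a_1/‖a_1‖ = (3, 0, -4, 3)/5.8310 = (0.5145, 0.0000, -0.6860, 0.5145).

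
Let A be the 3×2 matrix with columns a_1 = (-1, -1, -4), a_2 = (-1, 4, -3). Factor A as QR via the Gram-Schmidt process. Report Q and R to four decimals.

a_1 = (-1, -1, -4); ‖a_1‖ = 4.2426, so e_1 = (-0.2357, -0.2357, -0.9428).
e_1·a_2 = (-0.2357)·(-1) + (-0.2357)·4 + (-0.9428)·(-3) = 2.1213.
u_2 = a_2 − 2.1213·e_1 = (-0.5000, 4.5000, -1.0000).
‖u_2‖ = 4.6368, so e_2 = (-0.1078, 0.9705, -0.2157).

Q = [[-0.2357, -0.1078], [-0.2357, 0.9705], [-0.9428, -0.2157]], R = [[4.2426, 2.1213], [0.0000, 4.6368]]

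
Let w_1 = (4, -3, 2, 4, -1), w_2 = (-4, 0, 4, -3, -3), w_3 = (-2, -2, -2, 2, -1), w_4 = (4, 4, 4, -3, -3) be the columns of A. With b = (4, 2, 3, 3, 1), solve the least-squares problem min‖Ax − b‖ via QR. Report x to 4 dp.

x = (0.5576, -0.2041, -0.7806, 0.0746)

w_1 = (4, -3, 2, 4, -1); ‖w_1‖ = 6.7823, so e_1 = (0.5898, -0.4423, 0.2949, 0.5898, -0.1474).
e_1·w_2 = 0.5898·(-4) + (-0.4423)·0 + 0.2949·4 + 0.5898·(-3) + (-0.1474)·(-3) = -2.5065.
u_2 = w_2 + 2.5065·e_1 = (-2.5217, -1.1087, 4.7391, -1.5217, -3.3696).
‖u_2‖ = 6.6119, so e_2 = (-0.3814, -0.1677, 0.7168, -0.2302, -0.5096).
e_1·w_3 = 0.5898·(-2) + (-0.4423)·(-2) + 0.2949·(-2) + 0.5898·2 + (-0.1474)·(-1) = 0.4423; e_2·w_3 = (-0.3814)·(-2) + (-0.1677)·(-2) + 0.7168·(-2) + (-0.2302)·2 + (-0.5096)·(-1) = -0.2860.
u_3 = w_3 − 0.4423·e_1 + 0.2860·e_2 = (-2.3700, -1.8523, -1.9254, 1.6733, -1.0806).
‖u_3‖ = 4.0893, so e_3 = (-0.5796, -0.4530, -0.4708, 0.4092, -0.2642).
e_1·w_4 = 0.5898·4 + (-0.4423)·4 + 0.2949·4 + 0.5898·(-3) + (-0.1474)·(-3) = 0.4423; e_2·w_4 = (-0.3814)·4 + (-0.1677)·4 + 0.7168·4 + (-0.2302)·(-3) + (-0.5096)·(-3) = 2.8900; e_3·w_4 = (-0.5796)·4 + (-0.4530)·4 + (-0.4708)·4 + 0.4092·(-3) + (-0.2642)·(-3) = -6.4483.
u_4 = w_4 − 0.4423·e_1 − 2.8900·e_2 + 6.4483·e_3 = (1.1043, 1.7594, -1.2380, 0.0428, -3.1658).
‖u_4‖ = 3.9840, so e_4 = (0.2772, 0.4416, -0.3107, 0.0107, -0.7946).
Qᵀb = (3.9809, -0.9107, -3.6733, 0.2974).
Back-substitute: x_4 = 0.2974/3.9840 = 0.0746.
x_3 = (-3.6733 + 6.4483·0.0746)/4.0893 = -0.7806.
x_2 = (-0.9107 + 0.2860·(-0.7806) − 2.8900·0.0746)/6.6119 = -0.2041.
x_1 = (3.9809 + 2.5065·(-0.2041) − 0.4423·(-0.7806) − 0.4423·0.0746)/6.7823 = 0.5576.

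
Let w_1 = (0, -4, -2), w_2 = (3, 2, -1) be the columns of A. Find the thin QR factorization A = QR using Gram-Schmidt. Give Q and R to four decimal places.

Q = [[0.0000, 0.8589], [-0.8944, 0.2290], [-0.4472, -0.4581]], R = [[4.4721, -1.3416], [0.0000, 3.4928]]

q_1 = w_1/‖w_1‖ = (0, -4, -2)/4.4721 = (0.0000, -0.8944, -0.4472).
r_{12} = q_1·w_2 = -1.3416.
u_2 = w_2 + 1.3416·q_1 = (3.0000, 0.8000, -1.6000).
‖u_2‖ = 3.4928, so q_2 = (0.8589, 0.2290, -0.4581).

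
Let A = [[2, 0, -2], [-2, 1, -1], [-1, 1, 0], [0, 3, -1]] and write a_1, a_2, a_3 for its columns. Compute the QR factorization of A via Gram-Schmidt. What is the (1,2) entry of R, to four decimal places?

a_1 = (2, -2, -1, 0); ‖a_1‖ = 3.0000, so e_1 = (0.6667, -0.6667, -0.3333, 0.0000).
r_{12} = e_1·a_2 = -1.0000.

r_{12} = -1.0000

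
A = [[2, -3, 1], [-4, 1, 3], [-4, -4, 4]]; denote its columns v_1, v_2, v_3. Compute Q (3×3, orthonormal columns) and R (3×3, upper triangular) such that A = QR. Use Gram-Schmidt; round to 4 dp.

e_1 = v_1/‖v_1‖ = (2, -4, -4)/6.0000 = (0.3333, -0.6667, -0.6667).
r_{12} = e_1·v_2 = 1.0000.
u_2 = v_2 − 1.0000·e_1 = (-3.3333, 1.6667, -3.3333).
‖u_2‖ = 5.0000, so e_2 = (-0.6667, 0.3333, -0.6667).
r_{13} = e_1·v_3 = -4.3333; r_{23} = e_2·v_3 = -2.3333.
u_3 = v_3 + 4.3333·e_1 + 2.3333·e_2 = (0.8889, 0.8889, -0.4444).
‖u_3‖ = 1.3333, so e_3 = (0.6667, 0.6667, -0.3333).

Q = [[0.3333, -0.6667, 0.6667], [-0.6667, 0.3333, 0.6667], [-0.6667, -0.6667, -0.3333]], R = [[6.0000, 1.0000, -4.3333], [0.0000, 5.0000, -2.3333], [0.0000, 0.0000, 1.3333]]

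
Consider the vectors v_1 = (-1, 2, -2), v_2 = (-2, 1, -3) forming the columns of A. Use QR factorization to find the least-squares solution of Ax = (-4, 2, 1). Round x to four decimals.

x = (0.5385, 0.1154)

v_1 = (-1, 2, -2); ‖v_1‖ = 3.0000, so e_1 = (-0.3333, 0.6667, -0.6667).
e_1·v_2 = (-0.3333)·(-2) + 0.6667·1 + (-0.6667)·(-3) = 3.3333.
u_2 = v_2 − 3.3333·e_1 = (-0.8889, -1.2222, -0.7778).
‖u_2‖ = 1.6997, so e_2 = (-0.5230, -0.7191, -0.4576).
Qᵀb = (2.0000, 0.1961).
Back-substitute: x_2 = 0.1961/1.6997 = 0.1154.
x_1 = (2.0000 − 3.3333·0.1154)/3.0000 = 0.5385.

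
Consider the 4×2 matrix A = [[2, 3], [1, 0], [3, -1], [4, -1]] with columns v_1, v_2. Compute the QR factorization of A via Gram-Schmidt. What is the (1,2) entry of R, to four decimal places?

q_1 = v_1/‖v_1‖ = (2, 1, 3, 4)/5.4772 = (0.3651, 0.1826, 0.5477, 0.7303).
r_{12} = q_1·v_2 = -0.1826.

r_{12} = -0.1826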